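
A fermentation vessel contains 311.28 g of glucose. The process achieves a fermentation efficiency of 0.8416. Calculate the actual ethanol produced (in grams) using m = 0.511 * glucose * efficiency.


Actual ethanol: m = 0.511 * 311.28 * 0.8416
m = 133.8683 g

133.8683 g


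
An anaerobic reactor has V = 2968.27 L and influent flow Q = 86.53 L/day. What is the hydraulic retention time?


HRT = V / Q
= 2968.27 / 86.53
= 34.3034 days

34.3034 days


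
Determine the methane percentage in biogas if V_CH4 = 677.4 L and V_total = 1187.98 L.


CH4% = V_CH4 / V_total * 100
= 677.4 / 1187.98 * 100
= 57.0212%

57.0212%


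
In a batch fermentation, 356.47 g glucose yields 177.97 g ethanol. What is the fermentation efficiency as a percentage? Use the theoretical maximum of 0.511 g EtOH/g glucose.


Fermentation efficiency = (actual / (0.511 * glucose)) * 100
= (177.97 / (0.511 * 356.47)) * 100
= 97.7019%

97.7019%


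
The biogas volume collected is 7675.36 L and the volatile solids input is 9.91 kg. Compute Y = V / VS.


Y = V / VS
= 7675.36 / 9.91
= 774.5066 L/kg VS

774.5066 L/kg VS


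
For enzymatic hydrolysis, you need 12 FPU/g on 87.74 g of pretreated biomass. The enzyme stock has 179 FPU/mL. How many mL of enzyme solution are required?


V = dosage * m_sub / activity
V = 12 * 87.74 / 179
V = 5.8820 mL

5.8820 mL


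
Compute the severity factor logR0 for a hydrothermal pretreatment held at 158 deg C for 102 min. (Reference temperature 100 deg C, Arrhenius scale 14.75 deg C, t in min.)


logR0 = log10(t * exp((T - 100) / 14.75))
= log10(102 * exp((158 - 100) / 14.75))
= 3.7163

3.7163


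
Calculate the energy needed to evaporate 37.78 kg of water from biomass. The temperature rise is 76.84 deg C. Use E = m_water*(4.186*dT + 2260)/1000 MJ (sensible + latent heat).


E = m_water * (4.186 * dT + 2260) / 1000
= 37.78 * (4.186 * 76.84 + 2260) / 1000
= 97.5348 MJ

97.5348 MJ


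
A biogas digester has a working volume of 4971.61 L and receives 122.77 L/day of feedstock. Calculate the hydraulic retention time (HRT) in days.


HRT = V / Q
= 4971.61 / 122.77
= 40.4953 days

40.4953 days


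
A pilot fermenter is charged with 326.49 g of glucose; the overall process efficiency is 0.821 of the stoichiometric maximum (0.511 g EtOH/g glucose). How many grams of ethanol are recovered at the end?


Actual ethanol: m = 0.511 * 326.49 * 0.821
m = 136.9727 g

136.9727 g


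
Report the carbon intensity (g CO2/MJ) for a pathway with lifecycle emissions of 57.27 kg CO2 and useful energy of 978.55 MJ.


CI = CO2 * 1000 / E
= 57.27 * 1000 / 978.55
= 58.5254 g CO2/MJ

58.5254 g CO2/MJ


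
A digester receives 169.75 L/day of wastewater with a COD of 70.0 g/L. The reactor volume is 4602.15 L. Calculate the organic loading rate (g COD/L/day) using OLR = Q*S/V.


OLR = Q * S / V
= 169.75 * 70.0 / 4602.15
= 2.5819 g/L/day

2.5819 g/L/day


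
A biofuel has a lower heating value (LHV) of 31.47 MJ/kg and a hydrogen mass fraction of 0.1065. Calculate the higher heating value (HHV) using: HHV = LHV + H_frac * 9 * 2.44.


HHV = LHV + H_frac * 9 * 2.44
= 31.47 + 0.1065 * 9 * 2.44
= 33.8087 MJ/kg

33.8087 MJ/kg


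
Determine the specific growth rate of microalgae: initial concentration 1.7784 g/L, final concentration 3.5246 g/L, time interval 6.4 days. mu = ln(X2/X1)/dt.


mu = ln(X2/X1) / dt
= ln(3.5246/1.7784) / 6.4
= 0.1069 per day

0.1069 per day


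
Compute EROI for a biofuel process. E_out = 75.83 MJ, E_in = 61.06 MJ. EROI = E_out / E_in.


EROI = E_out / E_in
= 75.83 / 61.06
= 1.2419

1.2419


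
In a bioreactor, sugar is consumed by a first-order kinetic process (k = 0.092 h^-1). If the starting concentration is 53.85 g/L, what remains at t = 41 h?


S = S0 * exp(-k * t)
S = 53.85 * exp(-0.092 * 41)
S = 1.2389 g/L

1.2389 g/L


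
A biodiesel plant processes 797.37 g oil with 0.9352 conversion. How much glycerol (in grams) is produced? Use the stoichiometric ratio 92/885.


glycerol = oil * conv * (92/885)
= 797.37 * 0.9352 * 92 / 885
= 77.5191 g

77.5191 g


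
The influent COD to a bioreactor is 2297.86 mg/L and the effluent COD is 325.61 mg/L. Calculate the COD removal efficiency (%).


eta = (COD_in - COD_out) / COD_in * 100
= (2297.86 - 325.61) / 2297.86 * 100
= 85.8299%

85.8299%


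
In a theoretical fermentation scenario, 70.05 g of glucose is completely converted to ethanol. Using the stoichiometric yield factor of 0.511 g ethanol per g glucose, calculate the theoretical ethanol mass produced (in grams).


Theoretical ethanol yield: m_EtOH = 0.511 * m_glucose
m_EtOH = 0.511 * 70.05 = 35.7955 g

35.7955 g


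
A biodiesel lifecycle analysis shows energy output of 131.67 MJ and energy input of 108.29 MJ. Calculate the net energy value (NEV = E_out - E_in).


NEV = E_out - E_in
= 131.67 - 108.29
= 23.3800 MJ

23.3800 MJ


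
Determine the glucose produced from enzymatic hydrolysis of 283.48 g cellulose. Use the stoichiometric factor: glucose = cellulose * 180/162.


glucose = cellulose * 180/162
= 283.48 * 180/162
= 314.9778 g

314.9778 g


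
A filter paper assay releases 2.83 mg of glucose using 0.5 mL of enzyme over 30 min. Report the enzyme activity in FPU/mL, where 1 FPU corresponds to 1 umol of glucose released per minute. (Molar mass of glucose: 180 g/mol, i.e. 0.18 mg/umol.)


Activity = glucose_mg / (0.18 mg/umol * V_mL * t_min)
= 2.83 / (0.18 * 0.5 * 30)
= 1.0481 FPU/mL

1.0481 FPU/mL


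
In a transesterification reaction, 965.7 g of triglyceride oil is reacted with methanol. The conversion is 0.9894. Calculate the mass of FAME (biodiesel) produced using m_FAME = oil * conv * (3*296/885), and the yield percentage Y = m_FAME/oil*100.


m_FAME = oil * conv * (3 * 296 / 885) = oil * conv * (888/885)
= 965.7 * 0.9894 * 888 / 885
= 958.7024 g
Y = m_FAME / oil * 100 = conv * (888/885) * 100
= 0.9894 * 888 / 885 * 100
= 99.28%

958.7024 g FAME; Y = 99.28%


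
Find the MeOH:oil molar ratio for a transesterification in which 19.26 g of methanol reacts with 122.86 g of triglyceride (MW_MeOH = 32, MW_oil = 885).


Molar ratio = n_MeOH / n_oil = (MeOH/32) / (oil/885) = (MeOH * 885) / (32 * oil)
= (19.26 * 885) / (32 * 122.86)
= 4.3355

4.3355


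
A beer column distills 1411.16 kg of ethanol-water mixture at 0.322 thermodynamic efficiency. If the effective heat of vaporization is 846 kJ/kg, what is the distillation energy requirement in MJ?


E = m * 846 / (eta * 1000)
= 1411.16 * 846 / (0.322 * 1000)
= 3707.5819 MJ

3707.5819 MJ


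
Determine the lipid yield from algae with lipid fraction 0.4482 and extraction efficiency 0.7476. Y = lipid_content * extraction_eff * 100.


Y = lipid_content * extraction_eff * 100
= 0.4482 * 0.7476 * 100
= 33.5074%

33.5074%


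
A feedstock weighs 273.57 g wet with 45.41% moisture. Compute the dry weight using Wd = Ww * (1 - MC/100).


Wd = Ww * (1 - MC/100)
= 273.57 * (1 - 45.41/100)
= 149.3419 g

149.3419 g


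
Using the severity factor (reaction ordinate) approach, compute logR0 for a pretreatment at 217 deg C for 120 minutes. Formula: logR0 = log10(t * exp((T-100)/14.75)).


logR0 = log10(t * exp((T - 100) / 14.75))
= log10(120 * exp((217 - 100) / 14.75))
= 5.5241

5.5241


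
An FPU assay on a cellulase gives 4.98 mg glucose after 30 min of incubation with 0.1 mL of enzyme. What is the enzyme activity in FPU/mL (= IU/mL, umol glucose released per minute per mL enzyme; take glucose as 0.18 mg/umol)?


Activity = glucose_mg / (0.18 mg/umol * V_mL * t_min)
= 4.98 / (0.18 * 0.1 * 30)
= 9.2222 FPU/mL

9.2222 FPU/mL


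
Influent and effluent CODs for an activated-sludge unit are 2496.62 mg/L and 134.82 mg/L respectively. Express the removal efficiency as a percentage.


eta = (COD_in - COD_out) / COD_in * 100
= (2496.62 - 134.82) / 2496.62 * 100
= 94.5999%

94.5999%


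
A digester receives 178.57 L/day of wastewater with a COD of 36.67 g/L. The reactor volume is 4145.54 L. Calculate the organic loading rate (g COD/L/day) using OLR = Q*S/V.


OLR = Q * S / V
= 178.57 * 36.67 / 4145.54
= 1.5796 g/L/day

1.5796 g/L/day


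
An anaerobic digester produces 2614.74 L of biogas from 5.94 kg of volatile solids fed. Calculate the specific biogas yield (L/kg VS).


Y = V / VS
= 2614.74 / 5.94
= 440.1919 L/kg VS

440.1919 L/kg VS


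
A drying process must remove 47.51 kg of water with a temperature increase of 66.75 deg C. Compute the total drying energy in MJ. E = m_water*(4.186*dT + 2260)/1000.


E = m_water * (4.186 * dT + 2260) / 1000
= 47.51 * (4.186 * 66.75 + 2260) / 1000
= 120.6476 MJ

120.6476 MJ


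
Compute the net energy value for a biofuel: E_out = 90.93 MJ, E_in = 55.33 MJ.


NEV = E_out - E_in
= 90.93 - 55.33
= 35.6000 MJ

35.6000 MJ


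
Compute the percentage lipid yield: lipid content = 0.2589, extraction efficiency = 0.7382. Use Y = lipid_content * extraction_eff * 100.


Y = lipid_content * extraction_eff * 100
= 0.2589 * 0.7382 * 100
= 19.1120%

19.1120%


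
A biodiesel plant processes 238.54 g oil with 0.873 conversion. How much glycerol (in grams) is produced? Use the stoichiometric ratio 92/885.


glycerol = oil * conv * (92/885)
= 238.54 * 0.873 * 92 / 885
= 21.6481 g

21.6481 g


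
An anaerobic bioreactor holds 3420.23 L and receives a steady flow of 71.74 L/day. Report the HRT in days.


HRT = V / Q
= 3420.23 / 71.74
= 47.6754 days

47.6754 days


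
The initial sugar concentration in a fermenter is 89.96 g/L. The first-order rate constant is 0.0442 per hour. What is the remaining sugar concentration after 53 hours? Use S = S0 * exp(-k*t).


S = S0 * exp(-k * t)
S = 89.96 * exp(-0.0442 * 53)
S = 8.6431 g/L

8.6431 g/L


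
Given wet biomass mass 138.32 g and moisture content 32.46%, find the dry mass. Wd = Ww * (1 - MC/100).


Wd = Ww * (1 - MC/100)
= 138.32 * (1 - 32.46/100)
= 93.4213 g

93.4213 g


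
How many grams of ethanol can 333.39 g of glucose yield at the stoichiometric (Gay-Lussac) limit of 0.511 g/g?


Theoretical ethanol yield: m_EtOH = 0.511 * m_glucose
m_EtOH = 0.511 * 333.39 = 170.3623 g

170.3623 g


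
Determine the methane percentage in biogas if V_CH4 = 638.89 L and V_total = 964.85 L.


CH4% = V_CH4 / V_total * 100
= 638.89 / 964.85 * 100
= 66.2165%

66.2165%


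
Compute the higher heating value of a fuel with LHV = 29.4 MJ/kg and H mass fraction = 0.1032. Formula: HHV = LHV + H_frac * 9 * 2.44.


HHV = LHV + H_frac * 9 * 2.44
= 29.4 + 0.1032 * 9 * 2.44
= 31.6663 MJ/kg

31.6663 MJ/kg


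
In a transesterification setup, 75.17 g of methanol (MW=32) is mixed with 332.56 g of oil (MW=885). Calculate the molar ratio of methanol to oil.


Molar ratio = n_MeOH / n_oil = (MeOH/32) / (oil/885) = (MeOH * 885) / (32 * oil)
= (75.17 * 885) / (32 * 332.56)
= 6.2513

6.2513


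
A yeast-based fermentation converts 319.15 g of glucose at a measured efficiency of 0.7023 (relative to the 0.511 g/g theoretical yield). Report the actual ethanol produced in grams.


Actual ethanol: m = 0.511 * 319.15 * 0.7023
m = 114.5351 g

114.5351 g


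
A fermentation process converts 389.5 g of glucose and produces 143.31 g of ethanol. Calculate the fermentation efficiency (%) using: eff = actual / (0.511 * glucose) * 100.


Fermentation efficiency = (actual / (0.511 * glucose)) * 100
= (143.31 / (0.511 * 389.5)) * 100
= 72.0026%

72.0026%


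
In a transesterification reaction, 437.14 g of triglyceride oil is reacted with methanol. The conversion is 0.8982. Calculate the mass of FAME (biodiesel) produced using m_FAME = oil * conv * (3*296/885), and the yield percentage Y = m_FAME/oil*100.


m_FAME = oil * conv * (3 * 296 / 885) = oil * conv * (888/885)
= 437.14 * 0.8982 * 888 / 885
= 393.9701 g
Y = m_FAME / oil * 100 = conv * (888/885) * 100
= 0.8982 * 888 / 885 * 100
= 90.12%

393.9701 g FAME; Y = 90.12%


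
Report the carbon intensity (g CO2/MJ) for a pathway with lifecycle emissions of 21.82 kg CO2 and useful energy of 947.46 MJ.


CI = CO2 * 1000 / E
= 21.82 * 1000 / 947.46
= 23.0300 g CO2/MJ

23.0300 g CO2/MJ


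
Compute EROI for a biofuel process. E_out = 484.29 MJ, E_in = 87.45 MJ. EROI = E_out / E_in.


EROI = E_out / E_in
= 484.29 / 87.45
= 5.5379

5.5379


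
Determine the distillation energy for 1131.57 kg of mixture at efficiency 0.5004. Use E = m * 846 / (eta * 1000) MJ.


E = m * 846 / (eta * 1000)
= 1131.57 * 846 / (0.5004 * 1000)
= 1913.0860 MJ

1913.0860 MJ


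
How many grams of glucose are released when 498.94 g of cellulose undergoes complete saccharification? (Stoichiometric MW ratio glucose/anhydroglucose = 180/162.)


glucose = cellulose * 180/162
= 498.94 * 180/162
= 554.3778 g

554.3778 g


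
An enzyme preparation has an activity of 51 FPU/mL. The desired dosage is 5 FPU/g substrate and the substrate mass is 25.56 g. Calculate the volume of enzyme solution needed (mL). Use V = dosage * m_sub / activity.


V = dosage * m_sub / activity
V = 5 * 25.56 / 51
V = 2.5059 mL

2.5059 mL


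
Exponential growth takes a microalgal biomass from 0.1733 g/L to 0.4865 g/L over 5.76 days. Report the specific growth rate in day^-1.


mu = ln(X2/X1) / dt
= ln(0.4865/0.1733) / 5.76
= 0.1792 per day

0.1792 per day


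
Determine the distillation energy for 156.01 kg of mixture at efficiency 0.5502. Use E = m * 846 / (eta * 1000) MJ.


E = m * 846 / (eta * 1000)
= 156.01 * 846 / (0.5502 * 1000)
= 239.8845 MJ

239.8845 MJ


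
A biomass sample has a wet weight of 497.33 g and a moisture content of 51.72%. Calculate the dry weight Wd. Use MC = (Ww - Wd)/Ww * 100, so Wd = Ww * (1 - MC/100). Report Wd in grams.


Wd = Ww * (1 - MC/100)
= 497.33 * (1 - 51.72/100)
= 240.1109 g

240.1109 g


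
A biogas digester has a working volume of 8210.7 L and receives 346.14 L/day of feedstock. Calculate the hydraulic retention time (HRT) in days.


HRT = V / Q
= 8210.7 / 346.14
= 23.7207 days

23.7207 days


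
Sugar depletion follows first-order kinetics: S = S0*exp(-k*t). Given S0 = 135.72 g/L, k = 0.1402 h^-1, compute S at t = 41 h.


S = S0 * exp(-k * t)
S = 135.72 * exp(-0.1402 * 41)
S = 0.4327 g/L

0.4327 g/L


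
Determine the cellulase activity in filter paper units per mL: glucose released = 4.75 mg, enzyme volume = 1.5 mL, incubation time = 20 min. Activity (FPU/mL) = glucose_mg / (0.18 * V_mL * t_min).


Activity = glucose_mg / (0.18 mg/umol * V_mL * t_min)
= 4.75 / (0.18 * 1.5 * 20)
= 0.8796 FPU/mL

0.8796 FPU/mL


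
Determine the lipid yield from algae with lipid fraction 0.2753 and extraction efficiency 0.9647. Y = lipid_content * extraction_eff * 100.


Y = lipid_content * extraction_eff * 100
= 0.2753 * 0.9647 * 100
= 26.5582%

26.5582%


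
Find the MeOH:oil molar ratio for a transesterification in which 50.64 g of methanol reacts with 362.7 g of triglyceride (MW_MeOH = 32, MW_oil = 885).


Molar ratio = n_MeOH / n_oil = (MeOH/32) / (oil/885) = (MeOH * 885) / (32 * oil)
= (50.64 * 885) / (32 * 362.7)
= 3.8614

3.8614


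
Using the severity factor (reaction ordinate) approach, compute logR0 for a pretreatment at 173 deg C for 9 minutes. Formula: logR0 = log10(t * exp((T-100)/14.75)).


logR0 = log10(t * exp((T - 100) / 14.75))
= log10(9 * exp((173 - 100) / 14.75))
= 3.1036

3.1036


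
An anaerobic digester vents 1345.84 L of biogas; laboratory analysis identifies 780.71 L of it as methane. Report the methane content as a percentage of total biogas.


CH4% = V_CH4 / V_total * 100
= 780.71 / 1345.84 * 100
= 58.0091%

58.0091%


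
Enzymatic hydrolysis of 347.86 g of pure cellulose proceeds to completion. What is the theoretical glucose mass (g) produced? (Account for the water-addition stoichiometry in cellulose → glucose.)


glucose = cellulose * 180/162
= 347.86 * 180/162
= 386.5111 g

386.5111 g


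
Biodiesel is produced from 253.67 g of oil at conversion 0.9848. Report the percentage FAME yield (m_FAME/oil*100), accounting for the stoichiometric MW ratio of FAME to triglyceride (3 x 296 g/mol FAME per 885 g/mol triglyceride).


m_FAME = oil * conv * (3 * 296 / 885) = oil * conv * (888/885)
= 253.67 * 0.9848 * 888 / 885
= 250.6610 g
Y = m_FAME / oil * 100 = conv * (888/885) * 100
= 0.9848 * 888 / 885 * 100
= 98.81%

98.81%


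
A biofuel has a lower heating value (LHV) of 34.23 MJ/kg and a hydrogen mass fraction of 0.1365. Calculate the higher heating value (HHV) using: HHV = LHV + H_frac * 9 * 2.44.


HHV = LHV + H_frac * 9 * 2.44
= 34.23 + 0.1365 * 9 * 2.44
= 37.2275 MJ/kg

37.2275 MJ/kg


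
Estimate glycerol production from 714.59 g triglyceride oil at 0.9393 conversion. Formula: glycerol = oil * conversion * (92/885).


glycerol = oil * conv * (92/885)
= 714.59 * 0.9393 * 92 / 885
= 69.7760 g

69.7760 g


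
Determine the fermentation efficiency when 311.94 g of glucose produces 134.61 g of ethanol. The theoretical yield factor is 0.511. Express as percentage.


Fermentation efficiency = (actual / (0.511 * glucose)) * 100
= (134.61 / (0.511 * 311.94)) * 100
= 84.4472%

84.4472%


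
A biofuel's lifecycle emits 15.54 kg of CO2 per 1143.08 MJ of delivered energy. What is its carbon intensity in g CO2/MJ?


CI = CO2 * 1000 / E
= 15.54 * 1000 / 1143.08
= 13.5948 g CO2/MJ

13.5948 g CO2/MJ


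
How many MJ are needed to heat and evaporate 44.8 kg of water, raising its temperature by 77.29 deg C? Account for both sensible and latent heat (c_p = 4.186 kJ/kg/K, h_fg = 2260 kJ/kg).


E = m_water * (4.186 * dT + 2260) / 1000
= 44.8 * (4.186 * 77.29 + 2260) / 1000
= 115.7424 MJ

115.7424 MJ


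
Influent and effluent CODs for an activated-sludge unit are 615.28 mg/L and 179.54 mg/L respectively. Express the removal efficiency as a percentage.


eta = (COD_in - COD_out) / COD_in * 100
= (615.28 - 179.54) / 615.28 * 100
= 70.8198%

70.8198%


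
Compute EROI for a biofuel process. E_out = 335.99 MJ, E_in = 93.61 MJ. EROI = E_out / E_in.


EROI = E_out / E_in
= 335.99 / 93.61
= 3.5893

3.5893


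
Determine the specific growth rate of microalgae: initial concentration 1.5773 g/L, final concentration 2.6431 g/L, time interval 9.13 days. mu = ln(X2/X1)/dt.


mu = ln(X2/X1) / dt
= ln(2.6431/1.5773) / 9.13
= 0.0565 per day

0.0565 per day


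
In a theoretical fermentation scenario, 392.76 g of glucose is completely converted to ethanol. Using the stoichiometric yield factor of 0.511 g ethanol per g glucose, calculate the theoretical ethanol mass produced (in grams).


Theoretical ethanol yield: m_EtOH = 0.511 * m_glucose
m_EtOH = 0.511 * 392.76 = 200.7004 g

200.7004 g


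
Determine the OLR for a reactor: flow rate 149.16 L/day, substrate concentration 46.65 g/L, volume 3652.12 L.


OLR = Q * S / V
= 149.16 * 46.65 / 3652.12
= 1.9053 g/L/day

1.9053 g/L/day


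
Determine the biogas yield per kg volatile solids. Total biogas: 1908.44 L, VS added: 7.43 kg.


Y = V / VS
= 1908.44 / 7.43
= 256.8560 L/kg VS

256.8560 L/kg VS


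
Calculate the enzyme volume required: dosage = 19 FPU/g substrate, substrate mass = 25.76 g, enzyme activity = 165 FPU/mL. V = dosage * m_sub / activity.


V = dosage * m_sub / activity
V = 19 * 25.76 / 165
V = 2.9663 mL

2.9663 mL


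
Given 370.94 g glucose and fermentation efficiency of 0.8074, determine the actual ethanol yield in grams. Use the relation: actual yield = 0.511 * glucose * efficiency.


Actual ethanol: m = 0.511 * 370.94 * 0.8074
m = 153.0429 g

153.0429 g


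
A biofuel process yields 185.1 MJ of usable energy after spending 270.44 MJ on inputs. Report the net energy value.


NEV = E_out - E_in
= 185.1 - 270.44
= -85.3400 MJ

-85.3400 MJ


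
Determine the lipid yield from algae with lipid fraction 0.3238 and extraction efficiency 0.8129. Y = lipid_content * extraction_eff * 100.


Y = lipid_content * extraction_eff * 100
= 0.3238 * 0.8129 * 100
= 26.3217%

26.3217%


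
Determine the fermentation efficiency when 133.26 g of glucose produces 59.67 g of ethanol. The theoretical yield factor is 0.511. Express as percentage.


Fermentation efficiency = (actual / (0.511 * glucose)) * 100
= (59.67 / (0.511 * 133.26)) * 100
= 87.6265%

87.6265%


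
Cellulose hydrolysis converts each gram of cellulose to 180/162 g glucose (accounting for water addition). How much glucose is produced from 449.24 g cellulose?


glucose = cellulose * 180/162
= 449.24 * 180/162
= 499.1556 g

499.1556 g


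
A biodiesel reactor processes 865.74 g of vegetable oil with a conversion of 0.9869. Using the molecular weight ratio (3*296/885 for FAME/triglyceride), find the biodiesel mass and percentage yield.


m_FAME = oil * conv * (3 * 296 / 885) = oil * conv * (888/885)
= 865.74 * 0.9869 * 888 / 885
= 857.2951 g
Y = m_FAME / oil * 100 = conv * (888/885) * 100
= 0.9869 * 888 / 885 * 100
= 99.02%

857.2951 g FAME; Y = 99.02%


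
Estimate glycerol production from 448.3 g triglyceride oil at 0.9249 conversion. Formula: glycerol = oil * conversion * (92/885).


glycerol = oil * conv * (92/885)
= 448.3 * 0.9249 * 92 / 885
= 43.1031 g

43.1031 g


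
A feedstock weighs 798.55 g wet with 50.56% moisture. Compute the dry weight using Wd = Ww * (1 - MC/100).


Wd = Ww * (1 - MC/100)
= 798.55 * (1 - 50.56/100)
= 394.8031 g

394.8031 g


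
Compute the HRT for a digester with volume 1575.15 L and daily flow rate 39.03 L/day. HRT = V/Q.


HRT = V / Q
= 1575.15 / 39.03
= 40.3574 days

40.3574 days


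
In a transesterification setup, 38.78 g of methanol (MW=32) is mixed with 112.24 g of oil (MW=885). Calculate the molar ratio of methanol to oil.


Molar ratio = n_MeOH / n_oil = (MeOH/32) / (oil/885) = (MeOH * 885) / (32 * oil)
= (38.78 * 885) / (32 * 112.24)
= 9.5555

9.5555


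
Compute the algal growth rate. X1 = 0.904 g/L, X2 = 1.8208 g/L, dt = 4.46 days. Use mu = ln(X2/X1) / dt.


mu = ln(X2/X1) / dt
= ln(1.8208/0.904) / 4.46
= 0.1570 per day

0.1570 per day


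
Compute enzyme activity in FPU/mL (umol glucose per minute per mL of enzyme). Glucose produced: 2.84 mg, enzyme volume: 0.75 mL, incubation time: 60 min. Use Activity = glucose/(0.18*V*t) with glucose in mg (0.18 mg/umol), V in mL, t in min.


Activity = glucose_mg / (0.18 mg/umol * V_mL * t_min)
= 2.84 / (0.18 * 0.75 * 60)
= 0.3506 FPU/mL

0.3506 FPU/mL


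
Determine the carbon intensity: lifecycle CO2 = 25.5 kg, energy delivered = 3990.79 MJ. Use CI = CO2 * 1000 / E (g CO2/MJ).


CI = CO2 * 1000 / E
= 25.5 * 1000 / 3990.79
= 6.3897 g CO2/MJ

6.3897 g CO2/MJ


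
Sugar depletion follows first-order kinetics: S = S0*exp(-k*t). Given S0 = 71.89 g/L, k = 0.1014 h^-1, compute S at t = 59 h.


S = S0 * exp(-k * t)
S = 71.89 * exp(-0.1014 * 59)
S = 0.1813 g/L

0.1813 g/L


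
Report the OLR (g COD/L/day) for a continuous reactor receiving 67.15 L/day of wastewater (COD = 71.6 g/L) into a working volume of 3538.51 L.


OLR = Q * S / V
= 67.15 * 71.6 / 3538.51
= 1.3587 g/L/day

1.3587 g/L/day


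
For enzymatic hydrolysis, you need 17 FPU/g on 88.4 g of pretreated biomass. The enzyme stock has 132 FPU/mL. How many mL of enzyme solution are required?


V = dosage * m_sub / activity
V = 17 * 88.4 / 132
V = 11.3848 mL

11.3848 mL


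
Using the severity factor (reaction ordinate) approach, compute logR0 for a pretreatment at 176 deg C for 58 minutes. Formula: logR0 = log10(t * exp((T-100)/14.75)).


logR0 = log10(t * exp((T - 100) / 14.75))
= log10(58 * exp((176 - 100) / 14.75))
= 4.0011

4.0011


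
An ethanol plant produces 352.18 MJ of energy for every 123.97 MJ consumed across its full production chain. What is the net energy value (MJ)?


NEV = E_out - E_in
= 352.18 - 123.97
= 228.2100 MJ

228.2100 MJ


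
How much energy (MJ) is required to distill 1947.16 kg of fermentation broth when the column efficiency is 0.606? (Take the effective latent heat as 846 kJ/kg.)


E = m * 846 / (eta * 1000)
= 1947.16 * 846 / (0.606 * 1000)
= 2718.3125 MJ

2718.3125 MJ


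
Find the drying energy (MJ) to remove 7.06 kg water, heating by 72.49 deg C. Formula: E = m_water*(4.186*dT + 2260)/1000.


E = m_water * (4.186 * dT + 2260) / 1000
= 7.06 * (4.186 * 72.49 + 2260) / 1000
= 18.0979 MJ

18.0979 MJ


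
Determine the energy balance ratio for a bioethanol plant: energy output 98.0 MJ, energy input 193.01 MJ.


EROI = E_out / E_in
= 98.0 / 193.01
= 0.5077

0.5077


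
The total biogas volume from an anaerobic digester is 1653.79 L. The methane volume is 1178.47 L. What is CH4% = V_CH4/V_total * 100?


CH4% = V_CH4 / V_total * 100
= 1178.47 / 1653.79 * 100
= 71.2587%

71.2587%


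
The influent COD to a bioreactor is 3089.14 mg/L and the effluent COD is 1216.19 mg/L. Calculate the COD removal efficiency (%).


eta = (COD_in - COD_out) / COD_in * 100
= (3089.14 - 1216.19) / 3089.14 * 100
= 60.6301%

60.6301%


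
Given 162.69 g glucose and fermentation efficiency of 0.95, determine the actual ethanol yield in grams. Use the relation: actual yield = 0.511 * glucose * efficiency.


Actual ethanol: m = 0.511 * 162.69 * 0.95
m = 78.9779 g

78.9779 g


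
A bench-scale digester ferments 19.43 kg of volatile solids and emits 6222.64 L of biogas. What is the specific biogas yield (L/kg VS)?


Y = V / VS
= 6222.64 / 19.43
= 320.2594 L/kg VS

320.2594 L/kg VS


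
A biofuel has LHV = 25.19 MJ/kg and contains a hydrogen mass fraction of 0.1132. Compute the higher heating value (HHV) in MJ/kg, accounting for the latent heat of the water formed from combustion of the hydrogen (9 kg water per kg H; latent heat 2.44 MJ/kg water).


HHV = LHV + H_frac * 9 * 2.44
= 25.19 + 0.1132 * 9 * 2.44
= 27.6759 MJ/kg

27.6759 MJ/kg


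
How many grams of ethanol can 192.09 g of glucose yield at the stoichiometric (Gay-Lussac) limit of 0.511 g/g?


Theoretical ethanol yield: m_EtOH = 0.511 * m_glucose
m_EtOH = 0.511 * 192.09 = 98.1580 g

98.1580 g


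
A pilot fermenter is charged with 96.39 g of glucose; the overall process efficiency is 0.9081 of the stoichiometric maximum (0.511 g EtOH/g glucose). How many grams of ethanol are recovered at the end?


Actual ethanol: m = 0.511 * 96.39 * 0.9081
m = 44.7287 g

44.7287 g


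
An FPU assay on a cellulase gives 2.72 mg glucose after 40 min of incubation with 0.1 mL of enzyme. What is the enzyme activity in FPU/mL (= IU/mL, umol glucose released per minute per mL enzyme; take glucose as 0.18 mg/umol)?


Activity = glucose_mg / (0.18 mg/umol * V_mL * t_min)
= 2.72 / (0.18 * 0.1 * 40)
= 3.7778 FPU/mL

3.7778 FPU/mL


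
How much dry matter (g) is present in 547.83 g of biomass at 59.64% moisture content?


Wd = Ww * (1 - MC/100)
= 547.83 * (1 - 59.64/100)
= 221.1042 g

221.1042 g


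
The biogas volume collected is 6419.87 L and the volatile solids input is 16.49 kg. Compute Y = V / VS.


Y = V / VS
= 6419.87 / 16.49
= 389.3190 L/kg VS

389.3190 L/kg VS


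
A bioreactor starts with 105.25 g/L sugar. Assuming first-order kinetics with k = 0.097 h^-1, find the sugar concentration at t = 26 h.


S = S0 * exp(-k * t)
S = 105.25 * exp(-0.097 * 26)
S = 8.4515 g/L

8.4515 g/L


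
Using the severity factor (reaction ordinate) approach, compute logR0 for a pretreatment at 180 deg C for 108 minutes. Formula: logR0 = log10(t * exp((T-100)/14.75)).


logR0 = log10(t * exp((T - 100) / 14.75))
= log10(108 * exp((180 - 100) / 14.75))
= 4.3889

4.3889


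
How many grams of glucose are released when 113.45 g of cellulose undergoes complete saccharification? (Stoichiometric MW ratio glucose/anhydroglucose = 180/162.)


glucose = cellulose * 180/162
= 113.45 * 180/162
= 126.0556 g

126.0556 g


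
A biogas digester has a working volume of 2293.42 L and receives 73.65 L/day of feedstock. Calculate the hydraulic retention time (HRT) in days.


HRT = V / Q
= 2293.42 / 73.65
= 31.1394 days

31.1394 days


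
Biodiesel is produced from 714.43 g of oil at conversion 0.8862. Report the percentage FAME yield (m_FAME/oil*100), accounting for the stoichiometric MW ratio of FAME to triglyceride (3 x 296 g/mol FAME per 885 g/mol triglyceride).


m_FAME = oil * conv * (3 * 296 / 885) = oil * conv * (888/885)
= 714.43 * 0.8862 * 888 / 885
= 635.2741 g
Y = m_FAME / oil * 100 = conv * (888/885) * 100
= 0.8862 * 888 / 885 * 100
= 88.92%

88.92%


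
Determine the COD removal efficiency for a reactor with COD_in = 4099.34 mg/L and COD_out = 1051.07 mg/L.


eta = (COD_in - COD_out) / COD_in * 100
= (4099.34 - 1051.07) / 4099.34 * 100
= 74.3600%

74.3600%


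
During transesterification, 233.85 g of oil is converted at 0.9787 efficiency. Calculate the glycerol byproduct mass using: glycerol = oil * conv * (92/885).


glycerol = oil * conv * (92/885)
= 233.85 * 0.9787 * 92 / 885
= 23.7920 g

23.7920 g


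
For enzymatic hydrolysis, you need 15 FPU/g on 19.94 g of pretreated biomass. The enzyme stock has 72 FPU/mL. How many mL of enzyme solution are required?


V = dosage * m_sub / activity
V = 15 * 19.94 / 72
V = 4.1542 mL

4.1542 mL


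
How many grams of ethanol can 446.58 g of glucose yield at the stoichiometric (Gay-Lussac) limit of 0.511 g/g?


Theoretical ethanol yield: m_EtOH = 0.511 * m_glucose
m_EtOH = 0.511 * 446.58 = 228.2024 g

228.2024 g


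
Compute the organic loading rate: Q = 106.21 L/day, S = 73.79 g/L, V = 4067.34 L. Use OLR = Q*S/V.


OLR = Q * S / V
= 106.21 * 73.79 / 4067.34
= 1.9269 g/L/day

1.9269 g/L/day


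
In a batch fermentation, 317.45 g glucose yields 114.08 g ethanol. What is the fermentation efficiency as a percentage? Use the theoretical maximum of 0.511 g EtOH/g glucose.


Fermentation efficiency = (actual / (0.511 * glucose)) * 100
= (114.08 / (0.511 * 317.45)) * 100
= 70.3256%

70.3256%


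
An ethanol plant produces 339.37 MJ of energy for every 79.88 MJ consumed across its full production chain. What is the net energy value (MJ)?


NEV = E_out - E_in
= 339.37 - 79.88
= 259.4900 MJ

259.4900 MJ


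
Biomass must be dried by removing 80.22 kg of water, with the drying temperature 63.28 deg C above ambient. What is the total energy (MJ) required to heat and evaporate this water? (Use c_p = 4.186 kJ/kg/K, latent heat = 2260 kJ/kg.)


E = m_water * (4.186 * dT + 2260) / 1000
= 80.22 * (4.186 * 63.28 + 2260) / 1000
= 202.5467 MJ

202.5467 MJ


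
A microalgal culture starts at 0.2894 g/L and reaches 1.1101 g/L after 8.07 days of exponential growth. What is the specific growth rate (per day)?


mu = ln(X2/X1) / dt
= ln(1.1101/0.2894) / 8.07
= 0.1666 per day

0.1666 per day


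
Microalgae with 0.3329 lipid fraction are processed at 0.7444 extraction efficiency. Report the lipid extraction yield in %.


Y = lipid_content * extraction_eff * 100
= 0.3329 * 0.7444 * 100
= 24.7811%

24.7811%


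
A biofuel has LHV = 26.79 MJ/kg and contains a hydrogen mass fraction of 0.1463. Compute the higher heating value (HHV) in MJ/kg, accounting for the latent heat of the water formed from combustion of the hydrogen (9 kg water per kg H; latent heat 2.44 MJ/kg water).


HHV = LHV + H_frac * 9 * 2.44
= 26.79 + 0.1463 * 9 * 2.44
= 30.0027 MJ/kg

30.0027 MJ/kg


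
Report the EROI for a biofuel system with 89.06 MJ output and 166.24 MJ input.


EROI = E_out / E_in
= 89.06 / 166.24
= 0.5357

0.5357


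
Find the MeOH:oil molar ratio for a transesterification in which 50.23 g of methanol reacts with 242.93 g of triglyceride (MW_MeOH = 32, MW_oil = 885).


Molar ratio = n_MeOH / n_oil = (MeOH/32) / (oil/885) = (MeOH * 885) / (32 * oil)
= (50.23 * 885) / (32 * 242.93)
= 5.7184

5.7184


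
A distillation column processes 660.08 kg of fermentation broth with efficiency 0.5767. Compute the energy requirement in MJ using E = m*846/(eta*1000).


E = m * 846 / (eta * 1000)
= 660.08 * 846 / (0.5767 * 1000)
= 968.3157 MJ

968.3157 MJ


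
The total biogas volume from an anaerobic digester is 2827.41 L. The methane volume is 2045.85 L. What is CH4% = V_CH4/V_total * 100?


CH4% = V_CH4 / V_total * 100
= 2045.85 / 2827.41 * 100
= 72.3577%

72.3577%


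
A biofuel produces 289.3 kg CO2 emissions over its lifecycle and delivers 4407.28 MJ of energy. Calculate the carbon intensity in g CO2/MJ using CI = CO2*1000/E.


CI = CO2 * 1000 / E
= 289.3 * 1000 / 4407.28
= 65.6414 g CO2/MJ

65.6414 g CO2/MJ


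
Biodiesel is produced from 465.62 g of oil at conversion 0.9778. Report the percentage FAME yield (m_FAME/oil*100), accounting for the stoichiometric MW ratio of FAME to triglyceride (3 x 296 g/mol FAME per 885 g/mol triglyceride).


m_FAME = oil * conv * (3 * 296 / 885) = oil * conv * (888/885)
= 465.62 * 0.9778 * 888 / 885
= 456.8266 g
Y = m_FAME / oil * 100 = conv * (888/885) * 100
= 0.9778 * 888 / 885 * 100
= 98.11%

98.11%


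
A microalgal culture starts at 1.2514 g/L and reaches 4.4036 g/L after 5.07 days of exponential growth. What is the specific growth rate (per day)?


mu = ln(X2/X1) / dt
= ln(4.4036/1.2514) / 5.07
= 0.2482 per day

0.2482 per day


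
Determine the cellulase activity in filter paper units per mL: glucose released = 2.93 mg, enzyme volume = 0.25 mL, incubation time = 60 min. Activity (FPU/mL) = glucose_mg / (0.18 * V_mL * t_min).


Activity = glucose_mg / (0.18 mg/umol * V_mL * t_min)
= 2.93 / (0.18 * 0.25 * 60)
= 1.0852 FPU/mL

1.0852 FPU/mL


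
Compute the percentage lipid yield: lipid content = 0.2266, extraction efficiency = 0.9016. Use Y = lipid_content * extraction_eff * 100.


Y = lipid_content * extraction_eff * 100
= 0.2266 * 0.9016 * 100
= 20.4303%

20.4303%


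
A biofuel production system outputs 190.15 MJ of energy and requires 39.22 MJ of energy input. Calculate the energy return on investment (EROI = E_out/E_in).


EROI = E_out / E_in
= 190.15 / 39.22
= 4.8483

4.8483


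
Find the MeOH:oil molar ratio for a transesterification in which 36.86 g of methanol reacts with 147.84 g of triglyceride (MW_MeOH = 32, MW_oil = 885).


Molar ratio = n_MeOH / n_oil = (MeOH/32) / (oil/885) = (MeOH * 885) / (32 * oil)
= (36.86 * 885) / (32 * 147.84)
= 6.8954

6.8954


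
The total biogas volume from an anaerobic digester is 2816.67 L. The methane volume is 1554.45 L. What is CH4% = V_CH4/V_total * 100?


CH4% = V_CH4 / V_total * 100
= 1554.45 / 2816.67 * 100
= 55.1875%

55.1875%


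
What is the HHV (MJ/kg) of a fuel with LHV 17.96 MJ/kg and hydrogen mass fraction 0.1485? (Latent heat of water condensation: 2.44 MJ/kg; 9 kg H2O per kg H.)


HHV = LHV + H_frac * 9 * 2.44
= 17.96 + 0.1485 * 9 * 2.44
= 21.2211 MJ/kg

21.2211 MJ/kg


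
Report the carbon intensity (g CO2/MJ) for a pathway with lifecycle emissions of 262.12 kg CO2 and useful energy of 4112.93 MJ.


CI = CO2 * 1000 / E
= 262.12 * 1000 / 4112.93
= 63.7307 g CO2/MJ

63.7307 g CO2/MJ


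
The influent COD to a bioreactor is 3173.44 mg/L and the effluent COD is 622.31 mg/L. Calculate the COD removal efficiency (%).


eta = (COD_in - COD_out) / COD_in * 100
= (3173.44 - 622.31) / 3173.44 * 100
= 80.3900%

80.3900%


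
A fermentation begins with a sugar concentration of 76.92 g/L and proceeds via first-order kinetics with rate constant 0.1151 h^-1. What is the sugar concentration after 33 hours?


S = S0 * exp(-k * t)
S = 76.92 * exp(-0.1151 * 33)
S = 1.7237 g/L

1.7237 g/L


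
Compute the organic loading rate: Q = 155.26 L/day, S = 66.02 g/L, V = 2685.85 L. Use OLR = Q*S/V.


OLR = Q * S / V
= 155.26 * 66.02 / 2685.85
= 3.8164 g/L/day

3.8164 g/L/day


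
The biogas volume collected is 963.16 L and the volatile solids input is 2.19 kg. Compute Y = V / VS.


Y = V / VS
= 963.16 / 2.19
= 439.7991 L/kg VS

439.7991 L/kg VS


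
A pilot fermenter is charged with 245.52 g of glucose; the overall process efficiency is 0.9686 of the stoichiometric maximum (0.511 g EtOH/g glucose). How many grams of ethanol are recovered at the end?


Actual ethanol: m = 0.511 * 245.52 * 0.9686
m = 121.5213 g

121.5213 g


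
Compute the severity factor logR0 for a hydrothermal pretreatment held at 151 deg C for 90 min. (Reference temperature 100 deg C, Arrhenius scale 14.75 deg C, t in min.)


logR0 = log10(t * exp((T - 100) / 14.75))
= log10(90 * exp((151 - 100) / 14.75))
= 3.4559

3.4559


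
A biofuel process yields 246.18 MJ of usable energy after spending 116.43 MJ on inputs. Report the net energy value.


NEV = E_out - E_in
= 246.18 - 116.43
= 129.7500 MJ

129.7500 MJ


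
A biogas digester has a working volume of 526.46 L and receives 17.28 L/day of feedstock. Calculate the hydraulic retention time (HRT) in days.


HRT = V / Q
= 526.46 / 17.28
= 30.4664 days

30.4664 days


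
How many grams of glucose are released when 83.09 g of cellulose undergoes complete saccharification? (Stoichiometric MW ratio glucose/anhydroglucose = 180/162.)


glucose = cellulose * 180/162
= 83.09 * 180/162
= 92.3222 g

92.3222 g


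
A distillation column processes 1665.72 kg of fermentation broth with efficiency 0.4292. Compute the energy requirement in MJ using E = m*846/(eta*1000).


E = m * 846 / (eta * 1000)
= 1665.72 * 846 / (0.4292 * 1000)
= 3283.3158 MJ

3283.3158 MJ


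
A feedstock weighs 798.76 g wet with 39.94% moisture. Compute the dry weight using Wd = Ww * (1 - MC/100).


Wd = Ww * (1 - MC/100)
= 798.76 * (1 - 39.94/100)
= 479.7353 g

479.7353 g


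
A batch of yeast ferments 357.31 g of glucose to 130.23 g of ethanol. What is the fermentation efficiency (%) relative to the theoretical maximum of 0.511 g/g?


Fermentation efficiency = (actual / (0.511 * glucose)) * 100
= (130.23 / (0.511 * 357.31)) * 100
= 71.3255%

71.3255%


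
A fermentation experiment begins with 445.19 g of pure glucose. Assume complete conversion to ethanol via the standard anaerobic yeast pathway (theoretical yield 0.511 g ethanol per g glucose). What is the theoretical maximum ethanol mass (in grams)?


Theoretical ethanol yield: m_EtOH = 0.511 * m_glucose
m_EtOH = 0.511 * 445.19 = 227.4921 g

227.4921 g


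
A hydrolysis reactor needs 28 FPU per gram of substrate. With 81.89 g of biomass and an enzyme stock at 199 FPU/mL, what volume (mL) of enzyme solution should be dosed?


V = dosage * m_sub / activity
V = 28 * 81.89 / 199
V = 11.5222 mL

11.5222 mL


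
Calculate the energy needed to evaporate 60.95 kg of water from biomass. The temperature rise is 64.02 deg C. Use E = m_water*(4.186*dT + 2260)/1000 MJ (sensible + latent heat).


E = m_water * (4.186 * dT + 2260) / 1000
= 60.95 * (4.186 * 64.02 + 2260) / 1000
= 154.0809 MJ

154.0809 MJ


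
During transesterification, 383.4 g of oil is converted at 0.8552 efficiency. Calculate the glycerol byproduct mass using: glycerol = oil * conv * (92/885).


glycerol = oil * conv * (92/885)
= 383.4 * 0.8552 * 92 / 885
= 34.0851 g

34.0851 g


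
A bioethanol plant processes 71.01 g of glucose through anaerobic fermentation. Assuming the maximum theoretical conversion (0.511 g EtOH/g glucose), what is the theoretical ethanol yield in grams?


Theoretical ethanol yield: m_EtOH = 0.511 * m_glucose
m_EtOH = 0.511 * 71.01 = 36.2861 g

36.2861 g


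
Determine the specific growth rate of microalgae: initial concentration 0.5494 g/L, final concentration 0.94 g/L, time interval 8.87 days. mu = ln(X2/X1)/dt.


mu = ln(X2/X1) / dt
= ln(0.94/0.5494) / 8.87
= 0.0605 per day

0.0605 per day


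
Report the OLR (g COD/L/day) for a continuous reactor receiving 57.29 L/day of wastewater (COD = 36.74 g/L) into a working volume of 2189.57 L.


OLR = Q * S / V
= 57.29 * 36.74 / 2189.57
= 0.9613 g/L/day

0.9613 g/L/day


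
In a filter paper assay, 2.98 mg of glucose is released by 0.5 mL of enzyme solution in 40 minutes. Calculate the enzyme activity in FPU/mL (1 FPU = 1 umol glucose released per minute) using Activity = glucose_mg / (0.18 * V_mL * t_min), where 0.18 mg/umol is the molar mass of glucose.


Activity = glucose_mg / (0.18 mg/umol * V_mL * t_min)
= 2.98 / (0.18 * 0.5 * 40)
= 0.8278 FPU/mL

0.8278 FPU/mL
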